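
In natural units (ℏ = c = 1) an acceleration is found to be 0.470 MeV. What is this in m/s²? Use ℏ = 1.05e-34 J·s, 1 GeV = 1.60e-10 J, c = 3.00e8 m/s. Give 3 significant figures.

Acceleration is [L]/[T]² = c·[E]/ℏ.
1 GeV → c/ℏ × (1 GeV in J) = 4.57e32 m/s².
Convert the energy scale: 0.470 MeV = 4.70e-4 GeV.
Result: 4.70e-4 × 4.57e32 = 2.15e29 m/s².

2.15e29 m/s²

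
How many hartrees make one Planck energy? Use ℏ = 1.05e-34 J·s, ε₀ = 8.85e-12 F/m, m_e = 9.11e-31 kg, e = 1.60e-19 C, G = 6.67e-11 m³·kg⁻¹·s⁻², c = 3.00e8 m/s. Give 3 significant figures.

Planck energy: E_P = √(ℏc⁵/G) = 1.96e9 J
hartree: E_h = m_e e⁴/(4πε₀ℏ)² = 4.38e-18 J
ratio = 1.96e9 / 4.38e-18 = 4.47e26

4.47e26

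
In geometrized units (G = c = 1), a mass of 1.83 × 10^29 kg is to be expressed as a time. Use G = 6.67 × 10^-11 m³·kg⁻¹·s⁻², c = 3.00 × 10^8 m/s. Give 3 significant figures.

4.52 × 10^-7 s

Mass → time via G/c³.
1.83 × 10^29 kg × (G/c³) = 4.52 × 10^-7 s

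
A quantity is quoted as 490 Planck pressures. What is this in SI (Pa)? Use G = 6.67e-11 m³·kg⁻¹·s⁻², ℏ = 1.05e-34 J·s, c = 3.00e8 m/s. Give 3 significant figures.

One Planck pressure: p_P = c⁷/(ℏG²) = 4.68e113 Pa.
490 × 4.68e113 Pa = 2.29e116 Pa

2.29e116 Pa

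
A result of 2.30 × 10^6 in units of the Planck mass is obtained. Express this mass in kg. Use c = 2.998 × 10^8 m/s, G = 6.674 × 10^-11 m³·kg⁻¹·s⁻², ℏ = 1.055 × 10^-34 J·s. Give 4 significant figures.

One Planck mass: m_P = √(ℏc/G) = 2.177 × 10^-8 kg.
2.30 × 10^6 × 2.177 × 10^-8 kg = 0.05007 kg

0.05007 kg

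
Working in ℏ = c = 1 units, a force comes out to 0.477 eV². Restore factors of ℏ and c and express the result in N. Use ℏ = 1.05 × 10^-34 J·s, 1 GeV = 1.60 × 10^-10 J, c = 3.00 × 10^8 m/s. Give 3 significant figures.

Force is [E]/[L] = [E]²/(ℏc); restore (ℏc)⁻¹.
1 GeV² → 1/(ℏc) × (1 GeV in J)² = 8.13 × 10^5 N.
Convert the energy scale: 0.477 eV² = 4.77 × 10^-19 GeV².
Result: 4.77 × 10^-19 × 8.13 × 10^5 = 3.88 × 10^-13 N.

3.88 × 10^-13 N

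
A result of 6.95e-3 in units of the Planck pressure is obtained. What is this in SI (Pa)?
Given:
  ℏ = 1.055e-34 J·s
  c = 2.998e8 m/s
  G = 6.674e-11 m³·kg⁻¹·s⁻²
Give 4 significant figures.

3.219e111 Pa

One Planck pressure: p_P = c⁷/(ℏG²) = 4.632e113 Pa.
6.95e-3 × 4.632e113 Pa = 3.219e111 Pa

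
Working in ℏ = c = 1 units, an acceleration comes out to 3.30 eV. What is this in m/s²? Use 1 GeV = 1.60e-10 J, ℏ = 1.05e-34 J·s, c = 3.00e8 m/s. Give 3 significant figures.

Acceleration is [L]/[T]² = c·[E]/ℏ.
1 GeV → c/ℏ × (1 GeV in J) = 4.57e32 m/s².
Convert the energy scale: 3.30 eV = 3.30e-9 GeV.
Result: 3.30e-9 × 4.57e32 = 1.51e24 m/s².

1.51e24 m/s²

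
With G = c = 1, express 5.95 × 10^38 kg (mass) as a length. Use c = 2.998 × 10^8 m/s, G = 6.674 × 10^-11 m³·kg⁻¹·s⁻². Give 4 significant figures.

4.418 × 10^11 m

In G = c = 1 units mass has dimensions of length; the conversion factor is G/c².
5.95 × 10^38 kg × (G/c²) = 4.418 × 10^11 m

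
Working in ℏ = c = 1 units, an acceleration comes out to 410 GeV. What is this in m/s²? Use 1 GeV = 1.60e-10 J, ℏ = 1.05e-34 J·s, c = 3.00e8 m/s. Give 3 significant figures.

Acceleration is [L]/[T]² = c·[E]/ℏ.
1 GeV → c/ℏ × (1 GeV in J) = 4.57e32 m/s².
Result: 410 × 4.57e32 = 1.87e35 m/s².

1.87e35 m/s²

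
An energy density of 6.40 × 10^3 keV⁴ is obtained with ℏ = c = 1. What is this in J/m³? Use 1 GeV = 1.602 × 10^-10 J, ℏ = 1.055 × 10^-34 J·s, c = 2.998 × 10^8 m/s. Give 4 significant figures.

[E]/[L]³ = [E]⁴/(ℏc)³; restore (ℏc)⁻³.
1 GeV⁴ → 1/(ℏc)³ × (1 GeV in J)⁴ = 2.082 × 10^37 J/m³.
Convert the energy scale: 6.40 × 10^3 keV⁴ = 6.40 × 10^-21 GeV⁴.
Result: 6.40 × 10^-21 × 2.082 × 10^37 = 1.332 × 10^17 J/m³.

1.332 × 10^17 J/m³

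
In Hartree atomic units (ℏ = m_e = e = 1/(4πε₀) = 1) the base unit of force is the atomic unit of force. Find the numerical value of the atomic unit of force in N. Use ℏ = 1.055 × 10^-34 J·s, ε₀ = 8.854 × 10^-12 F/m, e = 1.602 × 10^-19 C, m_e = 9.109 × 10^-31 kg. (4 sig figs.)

8.220 × 10^-8 N

F_au = E_h/a₀ = m_e²e⁶/((4πε₀)³ℏ⁴)
E_h = 4.354 × 10^-18 J
a₀ = 5.297 × 10^-11 m
E_h/a₀ = 8.220 × 10^-8 N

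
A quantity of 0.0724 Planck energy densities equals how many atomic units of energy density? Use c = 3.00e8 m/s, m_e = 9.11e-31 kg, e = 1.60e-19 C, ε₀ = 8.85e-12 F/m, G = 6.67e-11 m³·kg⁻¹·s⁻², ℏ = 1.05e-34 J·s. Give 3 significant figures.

Planck energy density: u_P = c⁷/(ℏG²) = 4.68e113 J/m³
atomic unit of energy density: u_au = E_h/a₀³ = m_e⁴e¹⁰/((4πε₀)⁵ℏ⁸) = 3.01e13 J/m³
0.0724 × 4.68e113 / 3.01e13 = 1.13e99

1.13e99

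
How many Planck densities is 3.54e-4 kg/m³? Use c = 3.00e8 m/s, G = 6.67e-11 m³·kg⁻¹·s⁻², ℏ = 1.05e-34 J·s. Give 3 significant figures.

6.81e-101

Planck density: ρ_P = c⁵/(ℏG²) = 5.20e96 kg/m³.
3.54e-4 / 5.20e96 = 6.81e-101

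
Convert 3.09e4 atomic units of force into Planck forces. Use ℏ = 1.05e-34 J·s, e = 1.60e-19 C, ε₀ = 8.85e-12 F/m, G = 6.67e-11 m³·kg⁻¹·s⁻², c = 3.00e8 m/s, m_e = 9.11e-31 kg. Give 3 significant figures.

2.12e-47

atomic unit of force: F_au = E_h/a₀ = m_e²e⁶/((4πε₀)³ℏ⁴) = 8.33e-8 N
Planck force: F_P = c⁴/G = 1.21e44 N
3.09e4 × 8.33e-8 / 1.21e44 = 2.12e-47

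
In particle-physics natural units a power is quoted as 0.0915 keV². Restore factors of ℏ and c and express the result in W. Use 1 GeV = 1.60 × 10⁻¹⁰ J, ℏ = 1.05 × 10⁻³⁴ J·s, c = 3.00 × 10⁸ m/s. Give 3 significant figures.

Power is [E]/[T] = [E]²/ℏ.
1 GeV² → 1/ℏ × (1 GeV in J)² = 2.44 × 10¹⁴ W.
Convert the energy scale: 0.0915 keV² = 9.15 × 10⁻¹⁴ GeV².
Result: 9.15 × 10⁻¹⁴ × 2.44 × 10¹⁴ = 22.3 W.

22.3 W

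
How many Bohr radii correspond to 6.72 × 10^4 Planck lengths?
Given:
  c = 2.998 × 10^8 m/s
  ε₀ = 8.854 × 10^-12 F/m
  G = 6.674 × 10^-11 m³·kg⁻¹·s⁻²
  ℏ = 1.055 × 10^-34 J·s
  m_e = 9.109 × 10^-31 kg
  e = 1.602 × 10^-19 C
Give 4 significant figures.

Planck length: ℓ_P = √(ℏG/c³) = 1.616 × 10^-35 m
Bohr radius: a₀ = 4πε₀ℏ²/(m_e e²) = 5.297 × 10^-11 m
6.72 × 10^4 × 1.616 × 10^-35 / 5.297 × 10^-11 = 2.051 × 10^-20

2.051 × 10^-20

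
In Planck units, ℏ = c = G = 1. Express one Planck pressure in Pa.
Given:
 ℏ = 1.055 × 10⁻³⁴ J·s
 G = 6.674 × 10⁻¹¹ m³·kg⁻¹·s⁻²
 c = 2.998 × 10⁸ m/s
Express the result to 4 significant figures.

4.632 × 10¹¹³ Pa

From ℏ = c = G = 1 the pressure scale is p_P = c⁷/(ℏG²).
  = 2.177 × 10⁵⁹ / 4.699 × 10⁻⁵⁵
  = 4.632 × 10¹¹³ Pa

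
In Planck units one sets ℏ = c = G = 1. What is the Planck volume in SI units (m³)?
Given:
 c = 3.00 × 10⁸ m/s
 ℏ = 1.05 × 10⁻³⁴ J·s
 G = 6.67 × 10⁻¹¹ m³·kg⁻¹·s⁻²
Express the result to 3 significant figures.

4.18 × 10⁻¹⁰⁵ m³

V_P = (ℏG/c³)^(3/2)
  = √(1.75 × 10⁻²⁰⁹)
  = 4.18 × 10⁻¹⁰⁵ m³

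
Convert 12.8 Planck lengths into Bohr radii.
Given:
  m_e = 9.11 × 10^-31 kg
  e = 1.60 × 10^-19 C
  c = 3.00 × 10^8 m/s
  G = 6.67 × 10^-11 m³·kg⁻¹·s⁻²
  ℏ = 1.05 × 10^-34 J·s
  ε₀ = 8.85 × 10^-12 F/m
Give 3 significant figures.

3.92 × 10^-24

Planck length: ℓ_P = √(ℏG/c³) = 1.61 × 10^-35 m
Bohr radius: a₀ = 4πε₀ℏ²/(m_e e²) = 5.26 × 10^-11 m
12.8 × 1.61 × 10^-35 / 5.26 × 10^-11 = 3.92 × 10^-24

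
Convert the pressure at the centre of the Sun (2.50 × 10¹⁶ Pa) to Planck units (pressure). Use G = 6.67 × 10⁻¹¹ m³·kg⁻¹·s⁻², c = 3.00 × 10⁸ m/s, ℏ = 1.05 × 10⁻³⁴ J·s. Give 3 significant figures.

Planck pressure: p_P = c⁷/(ℏG²) = 4.68 × 10¹¹³ Pa.
2.50 × 10¹⁶ / 4.68 × 10¹¹³ = 5.34 × 10⁻⁹⁸

5.34 × 10⁻⁹⁸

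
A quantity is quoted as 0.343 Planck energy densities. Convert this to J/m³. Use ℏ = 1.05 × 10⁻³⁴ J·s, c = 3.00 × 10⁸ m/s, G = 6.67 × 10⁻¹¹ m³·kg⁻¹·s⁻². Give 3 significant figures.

One Planck energy density: u_P = c⁷/(ℏG²) = 4.68 × 10¹¹³ J/m³.
0.343 × 4.68 × 10¹¹³ J/m³ = 1.61 × 10¹¹³ J/m³

1.61 × 10¹¹³ J/m³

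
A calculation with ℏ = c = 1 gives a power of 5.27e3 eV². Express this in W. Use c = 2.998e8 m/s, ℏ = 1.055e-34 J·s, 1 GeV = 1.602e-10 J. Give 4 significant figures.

1.282 W

Power is [E]/[T] = [E]²/ℏ.
1 GeV² → 1/ℏ × (1 GeV in J)² = 2.433e14 W.
Convert the energy scale: 5.27e3 eV² = 5.27e-15 GeV².
Result: 5.27e-15 × 2.433e14 = 1.282 W.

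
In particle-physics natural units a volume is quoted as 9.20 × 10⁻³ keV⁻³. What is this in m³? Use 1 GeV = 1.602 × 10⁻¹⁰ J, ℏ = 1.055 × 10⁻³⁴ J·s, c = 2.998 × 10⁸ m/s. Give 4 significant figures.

Volume is [L]³ = [E]⁻³·(ℏc)³.
1 GeV⁻³ → (ℏc)³ × (1 GeV in J)⁻³ = 7.696 × 10⁻⁴⁸ m³.
Convert the energy scale: 9.20 × 10⁻³ keV⁻³ = 9.20 × 10¹⁵ GeV⁻³.
Result: 9.20 × 10¹⁵ × 7.696 × 10⁻⁴⁸ = 7.080 × 10⁻³² m³.

7.080 × 10⁻³² m³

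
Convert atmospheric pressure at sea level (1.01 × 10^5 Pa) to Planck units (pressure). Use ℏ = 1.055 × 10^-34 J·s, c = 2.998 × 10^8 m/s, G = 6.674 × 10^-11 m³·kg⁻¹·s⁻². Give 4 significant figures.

2.180 × 10^-109

Planck pressure: p_P = c⁷/(ℏG²) = 4.632 × 10^113 Pa.
1.01 × 10^5 / 4.632 × 10^113 = 2.180 × 10^-109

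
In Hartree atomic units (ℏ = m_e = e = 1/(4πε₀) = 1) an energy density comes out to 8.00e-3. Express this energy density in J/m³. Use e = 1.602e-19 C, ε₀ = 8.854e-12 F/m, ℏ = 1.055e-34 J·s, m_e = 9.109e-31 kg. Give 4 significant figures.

2.343e11 J/m³

One atomic unit of energy density: u_au = E_h/a₀³ = m_e⁴e¹⁰/((4πε₀)⁵ℏ⁸) = 2.929e13 J/m³.
8.00e-3 × 2.929e13 J/m³ = 2.343e11 J/m³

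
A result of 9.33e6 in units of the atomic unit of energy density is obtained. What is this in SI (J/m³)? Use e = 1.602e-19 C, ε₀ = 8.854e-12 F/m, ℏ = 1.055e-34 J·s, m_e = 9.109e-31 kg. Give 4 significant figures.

2.733e20 J/m³

One atomic unit of energy density: u_au = E_h/a₀³ = m_e⁴e¹⁰/((4πε₀)⁵ℏ⁸) = 2.929e13 J/m³.
9.33e6 × 2.929e13 J/m³ = 2.733e20 J/m³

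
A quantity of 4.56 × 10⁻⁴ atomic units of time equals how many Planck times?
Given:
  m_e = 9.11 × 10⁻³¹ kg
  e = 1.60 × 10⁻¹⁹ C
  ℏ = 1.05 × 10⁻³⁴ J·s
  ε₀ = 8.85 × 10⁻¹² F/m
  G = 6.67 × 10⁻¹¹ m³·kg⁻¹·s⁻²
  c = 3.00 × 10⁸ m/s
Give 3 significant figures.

2.04 × 10²³

atomic unit of time: τ_au = (4πε₀)²ℏ³/(m_e e⁴) = 2.40 × 10⁻¹⁷ s
Planck time: t_P = √(ℏG/c⁵) = 5.37 × 10⁻⁴⁴ s
4.56 × 10⁻⁴ × 2.40 × 10⁻¹⁷ / 5.37 × 10⁻⁴⁴ = 2.04 × 10²³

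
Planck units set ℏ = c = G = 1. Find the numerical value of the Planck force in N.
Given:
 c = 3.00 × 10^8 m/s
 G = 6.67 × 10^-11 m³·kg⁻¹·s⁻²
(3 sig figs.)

Dimensional analysis gives F_P = c⁴/G.
  = 8.10 × 10^33 / 6.67 × 10^-11
  = 1.21 × 10^44 N

1.21 × 10^44 N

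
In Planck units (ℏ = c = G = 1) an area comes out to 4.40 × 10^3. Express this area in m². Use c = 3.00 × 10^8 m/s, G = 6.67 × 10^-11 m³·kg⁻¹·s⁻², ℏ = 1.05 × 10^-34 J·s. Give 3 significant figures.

1.14 × 10^-66 m²

One Planck area: A_P = ℏG/c³ = 2.59 × 10^-70 m².
4.40 × 10^3 × 2.59 × 10^-70 m² = 1.14 × 10^-66 m²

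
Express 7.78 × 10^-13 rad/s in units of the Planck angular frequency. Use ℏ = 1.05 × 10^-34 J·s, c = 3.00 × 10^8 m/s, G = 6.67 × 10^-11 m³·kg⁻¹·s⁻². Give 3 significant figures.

4.18 × 10^-56

Planck angular frequency: ω_P = √(c⁵/(ℏG)) = 1.86 × 10^43 rad/s.
7.78 × 10^-13 / 1.86 × 10^43 = 4.18 × 10^-56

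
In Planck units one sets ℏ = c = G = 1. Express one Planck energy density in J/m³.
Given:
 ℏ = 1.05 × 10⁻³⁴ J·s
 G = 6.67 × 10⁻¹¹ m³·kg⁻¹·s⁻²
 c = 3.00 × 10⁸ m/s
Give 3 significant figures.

4.68 × 10¹¹³ J/m³

u_P = c⁷/(ℏG²)
  = 2.19 × 10⁵⁹ / 4.67 × 10⁻⁵⁵
  = 4.68 × 10¹¹³ J/m³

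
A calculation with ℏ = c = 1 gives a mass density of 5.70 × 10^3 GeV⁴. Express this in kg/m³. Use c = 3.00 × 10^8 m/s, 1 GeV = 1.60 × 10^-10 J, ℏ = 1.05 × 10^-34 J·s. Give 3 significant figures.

Mass density is [E]/(c²[L]³) = [E]⁴/(ℏ³c⁵).
1 GeV⁴ → 1/(ℏ³c⁵) × (1 GeV in J)⁴ = 2.33 × 10^20 kg/m³.
Result: 5.70 × 10^3 × 2.33 × 10^20 = 1.33 × 10^24 kg/m³.

1.33 × 10^24 kg/m³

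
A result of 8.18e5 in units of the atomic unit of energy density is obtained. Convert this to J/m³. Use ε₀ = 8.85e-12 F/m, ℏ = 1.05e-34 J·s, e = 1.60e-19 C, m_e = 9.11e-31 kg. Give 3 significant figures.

2.46e19 J/m³

One atomic unit of energy density: u_au = E_h/a₀³ = m_e⁴e¹⁰/((4πε₀)⁵ℏ⁸) = 3.01e13 J/m³.
8.18e5 × 3.01e13 J/m³ = 2.46e19 J/m³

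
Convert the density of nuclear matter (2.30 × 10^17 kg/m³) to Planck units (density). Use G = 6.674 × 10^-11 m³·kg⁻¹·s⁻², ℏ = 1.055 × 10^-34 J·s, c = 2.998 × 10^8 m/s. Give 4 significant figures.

Planck density: ρ_P = c⁵/(ℏG²) = 5.154 × 10^96 kg/m³.
2.30 × 10^17 / 5.154 × 10^96 = 4.463 × 10^-80

4.463 × 10^-80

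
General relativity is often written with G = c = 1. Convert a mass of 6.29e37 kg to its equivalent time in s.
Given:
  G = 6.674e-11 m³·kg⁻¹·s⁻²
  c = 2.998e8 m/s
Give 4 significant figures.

155.8 s

Mass → time via G/c³.
6.29e37 kg × (G/c³) = 155.8 s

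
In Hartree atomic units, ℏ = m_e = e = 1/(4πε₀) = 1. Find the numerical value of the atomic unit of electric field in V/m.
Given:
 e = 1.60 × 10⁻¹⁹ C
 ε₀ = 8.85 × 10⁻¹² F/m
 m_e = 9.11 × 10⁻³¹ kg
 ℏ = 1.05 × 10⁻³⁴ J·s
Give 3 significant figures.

5.20 × 10¹¹ V/m

Dimensional analysis gives E_au = E_h/(e a₀) = m_e²e⁵/((4πε₀)³ℏ⁴).
E_h = 4.38 × 10⁻¹⁸ J
a₀ = 5.26 × 10⁻¹¹ m
E_h/(e·a₀) = 5.20 × 10¹¹ V/m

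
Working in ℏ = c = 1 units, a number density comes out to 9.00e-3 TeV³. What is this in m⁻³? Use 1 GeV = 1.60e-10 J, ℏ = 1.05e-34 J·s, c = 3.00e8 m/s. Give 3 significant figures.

1.18e54 m⁻³

Number density is [L]⁻³ = [E]³/(ℏc)³.
1 GeV³ → 1/(ℏc)³ × (1 GeV in J)³ = 1.31e47 m⁻³.
Convert the energy scale: 9.00e-3 TeV³ = 9.00e6 GeV³.
Result: 9.00e6 × 1.31e47 = 1.18e54 m⁻³.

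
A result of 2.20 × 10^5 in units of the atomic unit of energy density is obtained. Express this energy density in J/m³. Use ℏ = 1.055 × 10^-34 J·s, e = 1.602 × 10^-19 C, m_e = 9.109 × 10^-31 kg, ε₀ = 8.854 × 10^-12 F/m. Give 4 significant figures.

One atomic unit of energy density: u_au = E_h/a₀³ = m_e⁴e¹⁰/((4πε₀)⁵ℏ⁸) = 2.929 × 10^13 J/m³.
2.20 × 10^5 × 2.929 × 10^13 J/m³ = 6.444 × 10^18 J/m³

6.444 × 10^18 J/m³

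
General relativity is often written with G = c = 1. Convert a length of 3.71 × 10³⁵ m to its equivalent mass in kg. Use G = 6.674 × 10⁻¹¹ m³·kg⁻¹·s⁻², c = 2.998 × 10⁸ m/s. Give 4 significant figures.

Length → mass via c²/G.
3.71 × 10³⁵ m × (c²/G) = 4.996 × 10⁶² kg

4.996 × 10⁶² kg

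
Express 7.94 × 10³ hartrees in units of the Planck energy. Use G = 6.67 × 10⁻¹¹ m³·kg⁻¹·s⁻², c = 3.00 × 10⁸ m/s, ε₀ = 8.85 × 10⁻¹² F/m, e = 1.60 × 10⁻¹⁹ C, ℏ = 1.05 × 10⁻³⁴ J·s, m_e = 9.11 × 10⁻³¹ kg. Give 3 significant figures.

1.78 × 10⁻²³

hartree: E_h = m_e e⁴/(4πε₀ℏ)² = 4.38 × 10⁻¹⁸ J
Planck energy: E_P = √(ℏc⁵/G) = 1.96 × 10⁹ J
7.94 × 10³ × 4.38 × 10⁻¹⁸ / 1.96 × 10⁹ = 1.78 × 10⁻²³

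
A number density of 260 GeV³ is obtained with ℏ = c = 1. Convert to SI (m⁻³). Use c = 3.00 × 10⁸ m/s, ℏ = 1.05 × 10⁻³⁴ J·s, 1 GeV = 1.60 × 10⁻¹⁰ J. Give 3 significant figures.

Number density is [L]⁻³ = [E]³/(ℏc)³.
1 GeV³ → 1/(ℏc)³ × (1 GeV in J)³ = 1.31 × 10⁴⁷ m⁻³.
Result: 260 × 1.31 × 10⁴⁷ = 3.41 × 10⁴⁹ m⁻³.

3.41 × 10⁴⁹ m⁻³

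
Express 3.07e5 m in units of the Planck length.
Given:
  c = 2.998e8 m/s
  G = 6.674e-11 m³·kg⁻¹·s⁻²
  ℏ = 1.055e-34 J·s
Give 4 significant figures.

1.899e40

Planck length: ℓ_P = √(ℏG/c³) = 1.616e-35 m.
3.07e5 / 1.616e-35 = 1.899e40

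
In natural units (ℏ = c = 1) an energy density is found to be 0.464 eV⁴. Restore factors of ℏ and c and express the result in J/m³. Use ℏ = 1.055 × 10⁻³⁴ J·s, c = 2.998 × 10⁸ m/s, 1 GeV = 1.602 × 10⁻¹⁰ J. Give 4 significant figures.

9.659 J/m³

[E]/[L]³ = [E]⁴/(ℏc)³; restore (ℏc)⁻³.
1 GeV⁴ → 1/(ℏc)³ × (1 GeV in J)⁴ = 2.082 × 10³⁷ J/m³.
Convert the energy scale: 0.464 eV⁴ = 4.64 × 10⁻³⁷ GeV⁴.
Result: 4.64 × 10⁻³⁷ × 2.082 × 10³⁷ = 9.659 J/m³.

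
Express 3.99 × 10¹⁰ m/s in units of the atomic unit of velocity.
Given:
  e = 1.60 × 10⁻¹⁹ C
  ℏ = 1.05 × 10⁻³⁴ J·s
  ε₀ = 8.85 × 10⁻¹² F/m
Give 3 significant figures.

atomic unit of velocity: v_au = e²/(4πε₀ℏ) = 2.19 × 10⁶ m/s.
3.99 × 10¹⁰ / 2.19 × 10⁶ = 1.82 × 10⁴

1.82 × 10⁴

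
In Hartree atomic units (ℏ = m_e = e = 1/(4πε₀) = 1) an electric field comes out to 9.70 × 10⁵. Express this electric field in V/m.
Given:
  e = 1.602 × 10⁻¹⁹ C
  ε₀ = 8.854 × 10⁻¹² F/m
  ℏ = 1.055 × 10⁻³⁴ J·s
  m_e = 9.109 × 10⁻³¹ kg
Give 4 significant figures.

One atomic unit of electric field: E_au = E_h/(e a₀) = m_e²e⁵/((4πε₀)³ℏ⁴) = 5.131 × 10¹¹ V/m.
9.70 × 10⁵ × 5.131 × 10¹¹ V/m = 4.977 × 10¹⁷ V/m

4.977 × 10¹⁷ V/m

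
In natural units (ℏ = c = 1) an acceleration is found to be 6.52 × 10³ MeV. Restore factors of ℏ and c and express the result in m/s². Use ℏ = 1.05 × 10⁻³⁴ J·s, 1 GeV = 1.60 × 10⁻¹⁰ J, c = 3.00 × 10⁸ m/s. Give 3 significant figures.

2.98 × 10³³ m/s²

Acceleration is [L]/[T]² = c·[E]/ℏ.
1 GeV → c/ℏ × (1 GeV in J) = 4.57 × 10³² m/s².
Convert the energy scale: 6.52 × 10³ MeV = 6.52 GeV.
Result: 6.52 × 4.57 × 10³² = 2.98 × 10³³ m/s².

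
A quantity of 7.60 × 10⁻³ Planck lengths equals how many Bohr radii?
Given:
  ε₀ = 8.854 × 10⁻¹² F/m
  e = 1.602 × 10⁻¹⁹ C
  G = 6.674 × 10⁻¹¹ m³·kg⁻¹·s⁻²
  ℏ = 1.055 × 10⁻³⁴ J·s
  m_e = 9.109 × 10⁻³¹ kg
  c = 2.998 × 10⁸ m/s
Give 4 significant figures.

Planck length: ℓ_P = √(ℏG/c³) = 1.616 × 10⁻³⁵ m
Bohr radius: a₀ = 4πε₀ℏ²/(m_e e²) = 5.297 × 10⁻¹¹ m
7.60 × 10⁻³ × 1.616 × 10⁻³⁵ / 5.297 × 10⁻¹¹ = 2.319 × 10⁻²⁷

2.319 × 10⁻²⁷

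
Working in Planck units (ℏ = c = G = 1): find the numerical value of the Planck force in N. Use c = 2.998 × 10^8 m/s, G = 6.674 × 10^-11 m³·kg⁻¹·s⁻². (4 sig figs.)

1.210 × 10^44 N

Dimensional analysis gives F_P = c⁴/G.
  = 8.078 × 10^33 / 6.674 × 10^-11
  = 1.210 × 10^44 N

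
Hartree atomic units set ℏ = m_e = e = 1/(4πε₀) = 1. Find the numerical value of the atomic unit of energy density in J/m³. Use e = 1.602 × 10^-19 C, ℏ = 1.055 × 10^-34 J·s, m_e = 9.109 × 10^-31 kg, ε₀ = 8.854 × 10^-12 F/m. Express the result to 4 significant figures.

The unique combination of the constants set to 1 with dimensions of energy density is u_au = E_h/a₀³ = m_e⁴e¹⁰/((4πε₀)⁵ℏ⁸).
E_h = 4.354 × 10^-18 J
a₀ = 5.297 × 10^-11 m
E_h/a₀³ = 2.929 × 10^13 J/m³

2.929 × 10^13 J/m³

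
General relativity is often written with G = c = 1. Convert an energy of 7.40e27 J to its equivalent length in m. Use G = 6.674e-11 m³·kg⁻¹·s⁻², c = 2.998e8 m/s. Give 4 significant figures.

6.114e-17 m

Energy → length via G/c⁴.
7.40e27 J × (G/c⁴) = 6.114e-17 m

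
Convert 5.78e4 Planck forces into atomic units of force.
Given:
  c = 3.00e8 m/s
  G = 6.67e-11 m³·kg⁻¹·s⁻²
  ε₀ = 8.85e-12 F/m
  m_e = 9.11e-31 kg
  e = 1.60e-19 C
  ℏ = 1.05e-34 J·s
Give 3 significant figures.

Planck force: F_P = c⁴/G = 1.21e44 N
atomic unit of force: F_au = E_h/a₀ = m_e²e⁶/((4πε₀)³ℏ⁴) = 8.33e-8 N
5.78e4 × 1.21e44 / 8.33e-8 = 8.43e55

8.43e55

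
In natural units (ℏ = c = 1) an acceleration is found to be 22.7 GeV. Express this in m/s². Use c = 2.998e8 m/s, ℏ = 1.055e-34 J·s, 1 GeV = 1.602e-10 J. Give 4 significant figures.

1.033e34 m/s²

Acceleration is [L]/[T]² = c·[E]/ℏ.
1 GeV → c/ℏ × (1 GeV in J) = 4.552e32 m/s².
Result: 22.7 × 4.552e32 = 1.033e34 m/s².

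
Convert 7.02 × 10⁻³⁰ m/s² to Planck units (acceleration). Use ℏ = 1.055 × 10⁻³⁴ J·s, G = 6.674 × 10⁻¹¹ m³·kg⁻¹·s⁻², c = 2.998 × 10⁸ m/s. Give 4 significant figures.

Planck acceleration: a_P = √(c⁷/(ℏG)) = 5.560 × 10⁵¹ m/s².
7.02 × 10⁻³⁰ / 5.560 × 10⁵¹ = 1.263 × 10⁻⁸¹

1.263 × 10⁻⁸¹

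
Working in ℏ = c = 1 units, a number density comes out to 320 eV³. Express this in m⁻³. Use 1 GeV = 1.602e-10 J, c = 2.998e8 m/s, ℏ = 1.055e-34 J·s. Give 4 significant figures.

4.158e22 m⁻³

Number density is [L]⁻³ = [E]³/(ℏc)³.
1 GeV³ → 1/(ℏc)³ × (1 GeV in J)³ = 1.299e47 m⁻³.
Convert the energy scale: 320 eV³ = 3.20e-25 GeV³.
Result: 3.20e-25 × 1.299e47 = 4.158e22 m⁻³.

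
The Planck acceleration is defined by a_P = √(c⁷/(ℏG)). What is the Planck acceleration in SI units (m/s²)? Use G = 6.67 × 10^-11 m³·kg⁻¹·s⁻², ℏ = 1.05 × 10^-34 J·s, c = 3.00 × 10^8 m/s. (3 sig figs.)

a_P = √(c⁷/(ℏG))
  = √(3.12 × 10^103)
  = 5.59 × 10^51 m/s²

5.59 × 10^51 m/s²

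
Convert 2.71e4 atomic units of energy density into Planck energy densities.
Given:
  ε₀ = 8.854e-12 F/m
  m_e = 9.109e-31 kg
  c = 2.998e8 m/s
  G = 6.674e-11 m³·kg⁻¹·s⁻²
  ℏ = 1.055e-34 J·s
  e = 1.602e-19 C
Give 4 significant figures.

atomic unit of energy density: u_au = E_h/a₀³ = m_e⁴e¹⁰/((4πε₀)⁵ℏ⁸) = 2.929e13 J/m³
Planck energy density: u_P = c⁷/(ℏG²) = 4.632e113 J/m³
2.71e4 × 2.929e13 / 4.632e113 = 1.714e-96

1.714e-96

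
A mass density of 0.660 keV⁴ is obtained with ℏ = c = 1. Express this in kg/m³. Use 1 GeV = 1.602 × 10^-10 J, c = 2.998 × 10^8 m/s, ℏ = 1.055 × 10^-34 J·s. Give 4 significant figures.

Mass density is [E]/(c²[L]³) = [E]⁴/(ℏ³c⁵).
1 GeV⁴ → 1/(ℏ³c⁵) × (1 GeV in J)⁴ = 2.316 × 10^20 kg/m³.
Convert the energy scale: 0.660 keV⁴ = 6.60 × 10^-25 GeV⁴.
Result: 6.60 × 10^-25 × 2.316 × 10^20 = 1.529 × 10^-4 kg/m³.

1.529 × 10^-4 kg/m³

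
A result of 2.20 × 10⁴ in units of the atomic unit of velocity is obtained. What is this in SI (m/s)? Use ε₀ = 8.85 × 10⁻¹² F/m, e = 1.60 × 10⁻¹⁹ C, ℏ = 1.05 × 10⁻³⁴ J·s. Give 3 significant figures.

4.82 × 10¹⁰ m/s

One atomic unit of velocity: v_au = e²/(4πε₀ℏ) = 2.19 × 10⁶ m/s.
2.20 × 10⁴ × 2.19 × 10⁶ m/s = 4.82 × 10¹⁰ m/s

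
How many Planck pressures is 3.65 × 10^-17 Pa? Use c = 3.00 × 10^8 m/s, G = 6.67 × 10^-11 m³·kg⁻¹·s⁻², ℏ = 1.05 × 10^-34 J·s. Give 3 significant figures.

Planck pressure: p_P = c⁷/(ℏG²) = 4.68 × 10^113 Pa.
3.65 × 10^-17 / 4.68 × 10^113 = 7.80 × 10^-131

7.80 × 10^-131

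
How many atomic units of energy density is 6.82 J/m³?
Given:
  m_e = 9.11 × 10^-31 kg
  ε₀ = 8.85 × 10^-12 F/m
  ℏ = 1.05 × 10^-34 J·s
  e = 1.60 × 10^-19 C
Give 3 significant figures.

2.26 × 10^-13

atomic unit of energy density: u_au = E_h/a₀³ = m_e⁴e¹⁰/((4πε₀)⁵ℏ⁸) = 3.01 × 10^13 J/m³.
6.82 / 3.01 × 10^13 = 2.26 × 10^-13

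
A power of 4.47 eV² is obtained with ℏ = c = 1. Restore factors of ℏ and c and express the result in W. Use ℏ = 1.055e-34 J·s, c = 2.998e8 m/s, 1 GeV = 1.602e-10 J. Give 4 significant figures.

Power is [E]/[T] = [E]²/ℏ.
1 GeV² → 1/ℏ × (1 GeV in J)² = 2.433e14 W.
Convert the energy scale: 4.47 eV² = 4.47e-18 GeV².
Result: 4.47e-18 × 2.433e14 = 1.087e-3 W.

1.087e-3 W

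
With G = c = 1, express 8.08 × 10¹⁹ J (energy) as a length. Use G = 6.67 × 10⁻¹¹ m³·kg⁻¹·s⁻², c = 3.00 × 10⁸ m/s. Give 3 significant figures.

Energy → length via G/c⁴.
8.08 × 10¹⁹ J × (G/c⁴) = 6.65 × 10⁻²⁵ m

6.65 × 10⁻²⁵ m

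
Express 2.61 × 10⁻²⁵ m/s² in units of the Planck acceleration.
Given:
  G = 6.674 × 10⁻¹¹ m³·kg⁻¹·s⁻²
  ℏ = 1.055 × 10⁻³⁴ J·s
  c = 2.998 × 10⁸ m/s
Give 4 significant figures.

4.694 × 10⁻⁷⁷

Planck acceleration: a_P = √(c⁷/(ℏG)) = 5.560 × 10⁵¹ m/s².
2.61 × 10⁻²⁵ / 5.560 × 10⁵¹ = 4.694 × 10⁻⁷⁷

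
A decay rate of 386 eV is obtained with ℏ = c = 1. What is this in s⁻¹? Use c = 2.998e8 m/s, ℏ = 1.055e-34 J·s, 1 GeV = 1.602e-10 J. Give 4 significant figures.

A rate is [E]/ℏ; divide by ℏ.
1 GeV → 1/ℏ × (1 GeV in J) = 1.518e24 s⁻¹.
Convert the energy scale: 386 eV = 3.86e-7 GeV.
Result: 3.86e-7 × 1.518e24 = 5.861e17 s⁻¹.

5.861e17 s⁻¹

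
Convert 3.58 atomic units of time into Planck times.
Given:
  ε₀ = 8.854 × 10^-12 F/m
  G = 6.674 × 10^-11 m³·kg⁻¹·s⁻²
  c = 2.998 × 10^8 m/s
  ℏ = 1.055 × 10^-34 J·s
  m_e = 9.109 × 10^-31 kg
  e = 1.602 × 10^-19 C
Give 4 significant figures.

atomic unit of time: τ_au = (4πε₀)²ℏ³/(m_e e⁴) = 2.423 × 10^-17 s
Planck time: t_P = √(ℏG/c⁵) = 5.392 × 10^-44 s
3.58 × 2.423 × 10^-17 / 5.392 × 10^-44 = 1.609 × 10^27

1.609 × 10^27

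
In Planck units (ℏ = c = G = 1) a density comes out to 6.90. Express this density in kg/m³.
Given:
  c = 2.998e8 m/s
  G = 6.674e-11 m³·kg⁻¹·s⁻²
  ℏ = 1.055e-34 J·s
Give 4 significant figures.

3.556e97 kg/m³

One Planck density: ρ_P = c⁵/(ℏG²) = 5.154e96 kg/m³.
6.90 × 5.154e96 kg/m³ = 3.556e97 kg/m³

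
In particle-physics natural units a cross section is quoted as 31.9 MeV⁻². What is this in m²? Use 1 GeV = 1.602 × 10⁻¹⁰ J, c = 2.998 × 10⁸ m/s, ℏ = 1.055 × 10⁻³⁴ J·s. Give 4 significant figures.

Area is [L]² = [E]⁻²·(ℏc)²; restore (ℏc)².
1 GeV⁻² → (ℏc)² × (1 GeV in J)⁻² = 3.898 × 10⁻³² m².
Convert the energy scale: 31.9 MeV⁻² = 3.19 × 10⁷ GeV⁻².
Result: 3.19 × 10⁷ × 3.898 × 10⁻³² = 1.243 × 10⁻²⁴ m².

1.243 × 10⁻²⁴ m²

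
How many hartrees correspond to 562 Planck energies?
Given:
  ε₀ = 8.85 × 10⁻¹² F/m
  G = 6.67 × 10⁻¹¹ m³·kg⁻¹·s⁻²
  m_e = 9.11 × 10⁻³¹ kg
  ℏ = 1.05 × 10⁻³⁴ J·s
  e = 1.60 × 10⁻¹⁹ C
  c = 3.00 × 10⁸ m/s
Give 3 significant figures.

2.51 × 10²⁹

Planck energy: E_P = √(ℏc⁵/G) = 1.96 × 10⁹ J
hartree: E_h = m_e e⁴/(4πε₀ℏ)² = 4.38 × 10⁻¹⁸ J
562 × 1.96 × 10⁹ / 4.38 × 10⁻¹⁸ = 2.51 × 10²⁹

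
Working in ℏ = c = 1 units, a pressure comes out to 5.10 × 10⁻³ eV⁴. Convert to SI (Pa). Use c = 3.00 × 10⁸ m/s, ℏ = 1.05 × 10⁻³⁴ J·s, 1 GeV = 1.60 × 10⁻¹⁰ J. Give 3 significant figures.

Pressure is [E]/[L]³ = [E]⁴/(ℏc)³.
1 GeV⁴ → 1/(ℏc)³ × (1 GeV in J)⁴ = 2.10 × 10³⁷ Pa.
Convert the energy scale: 5.10 × 10⁻³ eV⁴ = 5.10 × 10⁻³⁹ GeV⁴.
Result: 5.10 × 10⁻³⁹ × 2.10 × 10³⁷ = 0.107 Pa.

0.107 Pa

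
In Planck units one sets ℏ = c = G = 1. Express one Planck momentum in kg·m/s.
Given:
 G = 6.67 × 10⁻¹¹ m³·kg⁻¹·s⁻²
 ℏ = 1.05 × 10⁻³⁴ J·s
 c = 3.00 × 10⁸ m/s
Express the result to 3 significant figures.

p_P = √(ℏc³/G)
  = √(42.5)
  = 6.52 kg·m/s

6.52 kg·m/s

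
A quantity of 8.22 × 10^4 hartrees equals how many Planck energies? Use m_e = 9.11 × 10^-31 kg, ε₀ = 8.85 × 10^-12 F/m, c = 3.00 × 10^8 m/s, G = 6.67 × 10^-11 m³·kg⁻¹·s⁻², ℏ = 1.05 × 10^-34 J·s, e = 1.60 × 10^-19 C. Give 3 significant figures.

hartree: E_h = m_e e⁴/(4πε₀ℏ)² = 4.38 × 10^-18 J
Planck energy: E_P = √(ℏc⁵/G) = 1.96 × 10^9 J
8.22 × 10^4 × 4.38 × 10^-18 / 1.96 × 10^9 = 1.84 × 10^-22

1.84 × 10^-22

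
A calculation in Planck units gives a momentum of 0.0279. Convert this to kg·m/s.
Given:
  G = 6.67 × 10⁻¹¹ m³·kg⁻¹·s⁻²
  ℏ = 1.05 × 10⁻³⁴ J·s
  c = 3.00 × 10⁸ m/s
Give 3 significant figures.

One Planck momentum: p_P = √(ℏc³/G) = 6.52 kg·m/s.
0.0279 × 6.52 kg·m/s = 0.182 kg·m/s

0.182 kg·m/s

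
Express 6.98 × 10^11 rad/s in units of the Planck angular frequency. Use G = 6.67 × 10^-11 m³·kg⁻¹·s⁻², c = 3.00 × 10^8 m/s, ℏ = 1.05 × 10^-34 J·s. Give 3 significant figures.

Planck angular frequency: ω_P = √(c⁵/(ℏG)) = 1.86 × 10^43 rad/s.
6.98 × 10^11 / 1.86 × 10^43 = 3.75 × 10^-32

3.75 × 10^-32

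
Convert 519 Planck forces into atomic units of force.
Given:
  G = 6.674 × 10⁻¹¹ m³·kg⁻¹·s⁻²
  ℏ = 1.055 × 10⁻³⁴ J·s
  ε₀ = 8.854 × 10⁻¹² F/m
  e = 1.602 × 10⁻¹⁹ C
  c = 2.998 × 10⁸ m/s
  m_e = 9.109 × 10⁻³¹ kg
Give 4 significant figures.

Planck force: F_P = c⁴/G = 1.210 × 10⁴⁴ N
atomic unit of force: F_au = E_h/a₀ = m_e²e⁶/((4πε₀)³ℏ⁴) = 8.220 × 10⁻⁸ N
519 × 1.210 × 10⁴⁴ / 8.220 × 10⁻⁸ = 7.643 × 10⁵³

7.643 × 10⁵³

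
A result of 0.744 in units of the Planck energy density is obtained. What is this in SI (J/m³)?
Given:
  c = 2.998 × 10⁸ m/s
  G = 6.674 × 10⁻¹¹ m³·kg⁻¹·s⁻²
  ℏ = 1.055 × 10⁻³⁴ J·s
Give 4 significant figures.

3.446 × 10¹¹³ J/m³

One Planck energy density: u_P = c⁷/(ℏG²) = 4.632 × 10¹¹³ J/m³.
0.744 × 4.632 × 10¹¹³ J/m³ = 3.446 × 10¹¹³ J/m³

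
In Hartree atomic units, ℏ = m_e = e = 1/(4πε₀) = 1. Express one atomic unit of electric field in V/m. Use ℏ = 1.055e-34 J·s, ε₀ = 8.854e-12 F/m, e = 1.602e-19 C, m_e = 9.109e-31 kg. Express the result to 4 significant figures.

5.131e11 V/m

From ℏ = m_e = e = 1/(4πε₀) = 1 the electric field scale is E_au = E_h/(e a₀) = m_e²e⁵/((4πε₀)³ℏ⁴).
E_h = 4.354e-18 J
a₀ = 5.297e-11 m
E_h/(e·a₀) = 5.131e11 V/m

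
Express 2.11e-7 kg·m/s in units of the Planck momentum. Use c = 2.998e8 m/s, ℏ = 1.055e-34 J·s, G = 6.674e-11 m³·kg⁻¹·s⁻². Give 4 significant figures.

Planck momentum: p_P = √(ℏc³/G) = 6.527 kg·m/s.
2.11e-7 / 6.527 = 3.233e-8

3.233e-8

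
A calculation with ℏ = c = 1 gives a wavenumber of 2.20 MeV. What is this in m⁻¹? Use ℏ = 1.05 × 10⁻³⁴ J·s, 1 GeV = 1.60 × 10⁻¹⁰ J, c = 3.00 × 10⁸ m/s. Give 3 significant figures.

Inverse length is [E]/(ℏc).
1 GeV → 1/(ℏc) × (1 GeV in J) = 5.08 × 10¹⁵ m⁻¹.
Convert the energy scale: 2.20 MeV = 2.20 × 10⁻³ GeV.
Result: 2.20 × 10⁻³ × 5.08 × 10¹⁵ = 1.12 × 10¹³ m⁻¹.

1.12 × 10¹³ m⁻¹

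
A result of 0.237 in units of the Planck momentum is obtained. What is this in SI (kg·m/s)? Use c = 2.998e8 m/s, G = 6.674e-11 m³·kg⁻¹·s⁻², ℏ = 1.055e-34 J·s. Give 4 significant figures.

1.547 kg·m/s

One Planck momentum: p_P = √(ℏc³/G) = 6.527 kg·m/s.
0.237 × 6.527 kg·m/s = 1.547 kg·m/s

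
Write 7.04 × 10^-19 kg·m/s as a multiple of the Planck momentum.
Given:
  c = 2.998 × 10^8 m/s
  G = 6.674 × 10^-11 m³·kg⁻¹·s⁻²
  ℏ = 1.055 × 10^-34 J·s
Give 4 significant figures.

Planck momentum: p_P = √(ℏc³/G) = 6.527 kg·m/s.
7.04 × 10^-19 / 6.527 = 1.079 × 10^-19

1.079 × 10^-19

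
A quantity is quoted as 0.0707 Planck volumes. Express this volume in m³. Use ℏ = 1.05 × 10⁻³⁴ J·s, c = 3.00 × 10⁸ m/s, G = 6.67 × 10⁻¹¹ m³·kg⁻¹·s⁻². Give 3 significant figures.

2.95 × 10⁻¹⁰⁶ m³

One Planck volume: V_P = (ℏG/c³)^(3/2) = 4.18 × 10⁻¹⁰⁵ m³.
0.0707 × 4.18 × 10⁻¹⁰⁵ m³ = 2.95 × 10⁻¹⁰⁶ m³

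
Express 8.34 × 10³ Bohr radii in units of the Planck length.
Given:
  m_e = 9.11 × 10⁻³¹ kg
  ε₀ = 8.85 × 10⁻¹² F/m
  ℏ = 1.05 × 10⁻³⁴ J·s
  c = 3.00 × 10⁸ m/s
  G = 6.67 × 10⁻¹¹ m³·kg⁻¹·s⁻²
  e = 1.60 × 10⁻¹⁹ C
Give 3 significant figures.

Bohr radius: a₀ = 4πε₀ℏ²/(m_e e²) = 5.26 × 10⁻¹¹ m
Planck length: ℓ_P = √(ℏG/c³) = 1.61 × 10⁻³⁵ m
8.34 × 10³ × 5.26 × 10⁻¹¹ / 1.61 × 10⁻³⁵ = 2.72 × 10²⁸

2.72 × 10²⁸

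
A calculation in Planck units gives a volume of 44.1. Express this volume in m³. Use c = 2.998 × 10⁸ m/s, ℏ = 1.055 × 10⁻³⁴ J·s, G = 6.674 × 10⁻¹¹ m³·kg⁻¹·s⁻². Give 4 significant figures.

One Planck volume: V_P = (ℏG/c³)^(3/2) = 4.224 × 10⁻¹⁰⁵ m³.
44.1 × 4.224 × 10⁻¹⁰⁵ m³ = 1.863 × 10⁻¹⁰³ m³

1.863 × 10⁻¹⁰³ m³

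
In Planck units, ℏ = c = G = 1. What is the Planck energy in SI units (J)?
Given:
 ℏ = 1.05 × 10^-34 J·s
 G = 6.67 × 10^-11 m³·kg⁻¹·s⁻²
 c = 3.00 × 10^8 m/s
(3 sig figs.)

Dimensional analysis gives E_P = √(ℏc⁵/G).
  = √(3.83 × 10^18)
  = 1.96 × 10^9 J

1.96 × 10^9 J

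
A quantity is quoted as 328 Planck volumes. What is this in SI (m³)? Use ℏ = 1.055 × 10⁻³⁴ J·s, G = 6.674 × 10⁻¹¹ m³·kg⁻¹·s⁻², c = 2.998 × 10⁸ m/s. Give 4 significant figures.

One Planck volume: V_P = (ℏG/c³)^(3/2) = 4.224 × 10⁻¹⁰⁵ m³.
328 × 4.224 × 10⁻¹⁰⁵ m³ = 1.385 × 10⁻¹⁰² m³

1.385 × 10⁻¹⁰² m³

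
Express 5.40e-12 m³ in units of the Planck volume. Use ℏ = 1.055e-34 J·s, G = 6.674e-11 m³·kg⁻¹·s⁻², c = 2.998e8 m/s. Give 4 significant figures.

1.278e93

Planck volume: V_P = (ℏG/c³)^(3/2) = 4.224e-105 m³.
5.40e-12 / 4.224e-105 = 1.278e93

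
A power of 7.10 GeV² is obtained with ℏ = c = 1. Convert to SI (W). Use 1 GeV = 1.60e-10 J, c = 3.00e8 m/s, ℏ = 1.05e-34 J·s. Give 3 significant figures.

1.73e15 W

Power is [E]/[T] = [E]²/ℏ.
1 GeV² → 1/ℏ × (1 GeV in J)² = 2.44e14 W.
Result: 7.10 × 2.44e14 = 1.73e15 W.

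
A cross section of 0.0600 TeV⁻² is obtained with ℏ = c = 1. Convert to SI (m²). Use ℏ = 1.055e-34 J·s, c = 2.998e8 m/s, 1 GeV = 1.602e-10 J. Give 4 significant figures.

Area is [L]² = [E]⁻²·(ℏc)²; restore (ℏc)².
1 GeV⁻² → (ℏc)² × (1 GeV in J)⁻² = 3.898e-32 m².
Convert the energy scale: 0.0600 TeV⁻² = 6.00e-8 GeV⁻².
Result: 6.00e-8 × 3.898e-32 = 2.339e-39 m².

2.339e-39 m²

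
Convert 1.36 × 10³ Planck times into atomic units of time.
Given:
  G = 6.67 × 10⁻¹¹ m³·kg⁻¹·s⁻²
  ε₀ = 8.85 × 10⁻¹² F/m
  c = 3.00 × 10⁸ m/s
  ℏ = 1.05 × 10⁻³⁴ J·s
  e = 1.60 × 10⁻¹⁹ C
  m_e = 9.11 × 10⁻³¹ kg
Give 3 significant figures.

3.04 × 10⁻²⁴

Planck time: t_P = √(ℏG/c⁵) = 5.37 × 10⁻⁴⁴ s
atomic unit of time: τ_au = (4πε₀)²ℏ³/(m_e e⁴) = 2.40 × 10⁻¹⁷ s
1.36 × 10³ × 5.37 × 10⁻⁴⁴ / 2.40 × 10⁻¹⁷ = 3.04 × 10⁻²⁴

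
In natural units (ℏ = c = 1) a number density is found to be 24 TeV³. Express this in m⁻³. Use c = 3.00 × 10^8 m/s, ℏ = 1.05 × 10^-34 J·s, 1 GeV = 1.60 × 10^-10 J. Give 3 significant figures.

Number density is [L]⁻³ = [E]³/(ℏc)³.
1 GeV³ → 1/(ℏc)³ × (1 GeV in J)³ = 1.31 × 10^47 m⁻³.
Convert the energy scale: 24 TeV³ = 2.40 × 10^10 GeV³.
Result: 2.40 × 10^10 × 1.31 × 10^47 = 3.15 × 10^57 m⁻³.

3.15 × 10^57 m⁻³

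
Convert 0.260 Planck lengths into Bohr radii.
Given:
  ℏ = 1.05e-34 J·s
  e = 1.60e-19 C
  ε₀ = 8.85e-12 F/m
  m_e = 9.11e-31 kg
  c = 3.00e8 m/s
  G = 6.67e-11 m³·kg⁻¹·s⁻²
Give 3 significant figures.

7.96e-26

Planck length: ℓ_P = √(ℏG/c³) = 1.61e-35 m
Bohr radius: a₀ = 4πε₀ℏ²/(m_e e²) = 5.26e-11 m
0.260 × 1.61e-35 / 5.26e-11 = 7.96e-26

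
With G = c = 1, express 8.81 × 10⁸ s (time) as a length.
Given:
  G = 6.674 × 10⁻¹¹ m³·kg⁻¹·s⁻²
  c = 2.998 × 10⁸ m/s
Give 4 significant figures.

2.641 × 10¹⁷ m

Time → length via c.
8.81 × 10⁸ s × (c) = 2.641 × 10¹⁷ m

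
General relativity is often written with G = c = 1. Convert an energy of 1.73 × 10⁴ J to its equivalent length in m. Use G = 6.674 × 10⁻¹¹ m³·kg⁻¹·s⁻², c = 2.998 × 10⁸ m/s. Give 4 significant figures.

1.429 × 10⁻⁴⁰ m

Energy → length via G/c⁴.
1.73 × 10⁴ J × (G/c⁴) = 1.429 × 10⁻⁴⁰ m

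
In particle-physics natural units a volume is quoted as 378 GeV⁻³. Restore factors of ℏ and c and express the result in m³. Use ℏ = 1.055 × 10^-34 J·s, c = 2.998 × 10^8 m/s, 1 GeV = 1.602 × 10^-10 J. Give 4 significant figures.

Volume is [L]³ = [E]⁻³·(ℏc)³.
1 GeV⁻³ → (ℏc)³ × (1 GeV in J)⁻³ = 7.696 × 10^-48 m³.
Result: 378 × 7.696 × 10^-48 = 2.909 × 10^-45 m³.

2.909 × 10^-45 m³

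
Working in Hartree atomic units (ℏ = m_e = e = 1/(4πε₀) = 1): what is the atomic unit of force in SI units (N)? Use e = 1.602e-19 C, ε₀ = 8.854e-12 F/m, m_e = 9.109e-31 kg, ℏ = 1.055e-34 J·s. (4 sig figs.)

From ℏ = m_e = e = 1/(4πε₀) = 1 the force scale is F_au = E_h/a₀ = m_e²e⁶/((4πε₀)³ℏ⁴).
E_h = 4.354e-18 J
a₀ = 5.297e-11 m
E_h/a₀ = 8.220e-8 N

8.220e-8 N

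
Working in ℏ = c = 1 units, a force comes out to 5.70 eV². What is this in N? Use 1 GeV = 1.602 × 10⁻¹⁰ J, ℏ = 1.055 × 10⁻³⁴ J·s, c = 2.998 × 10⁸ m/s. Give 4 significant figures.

Force is [E]/[L] = [E]²/(ℏc); restore (ℏc)⁻¹.
1 GeV² → 1/(ℏc) × (1 GeV in J)² = 8.114 × 10⁵ N.
Convert the energy scale: 5.70 eV² = 5.70 × 10⁻¹⁸ GeV².
Result: 5.70 × 10⁻¹⁸ × 8.114 × 10⁵ = 4.625 × 10⁻¹² N.

4.625 × 10⁻¹² N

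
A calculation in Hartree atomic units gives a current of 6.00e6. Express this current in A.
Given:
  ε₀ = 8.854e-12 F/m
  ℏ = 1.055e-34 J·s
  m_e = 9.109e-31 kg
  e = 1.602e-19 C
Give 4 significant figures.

3.967e4 A

One atomic unit of electric current: I_au = e E_h/ℏ = m_e e⁵/((4πε₀)²ℏ³) = 6.612e-3 A.
6.00e6 × 6.612e-3 A = 3.967e4 A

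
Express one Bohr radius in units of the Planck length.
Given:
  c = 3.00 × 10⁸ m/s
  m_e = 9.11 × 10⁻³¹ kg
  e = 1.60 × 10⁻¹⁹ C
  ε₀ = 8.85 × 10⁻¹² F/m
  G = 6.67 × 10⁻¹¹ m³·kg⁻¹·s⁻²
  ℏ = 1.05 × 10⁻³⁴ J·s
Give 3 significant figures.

3.26 × 10²⁴

Bohr radius: a₀ = 4πε₀ℏ²/(m_e e²) = 5.26 × 10⁻¹¹ m
Planck length: ℓ_P = √(ℏG/c³) = 1.61 × 10⁻³⁵ m
ratio = 5.26 × 10⁻¹¹ / 1.61 × 10⁻³⁵ = 3.26 × 10²⁴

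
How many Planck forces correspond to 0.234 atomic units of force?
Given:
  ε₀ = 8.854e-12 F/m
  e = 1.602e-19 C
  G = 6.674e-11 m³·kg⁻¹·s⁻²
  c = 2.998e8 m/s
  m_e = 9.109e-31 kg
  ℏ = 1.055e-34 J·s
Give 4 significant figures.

1.589e-52

atomic unit of force: F_au = E_h/a₀ = m_e²e⁶/((4πε₀)³ℏ⁴) = 8.220e-8 N
Planck force: F_P = c⁴/G = 1.210e44 N
0.234 × 8.220e-8 / 1.210e44 = 1.589e-52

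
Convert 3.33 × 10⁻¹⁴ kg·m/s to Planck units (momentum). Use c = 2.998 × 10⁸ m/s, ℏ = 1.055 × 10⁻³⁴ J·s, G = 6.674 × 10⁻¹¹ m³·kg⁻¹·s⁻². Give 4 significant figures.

Planck momentum: p_P = √(ℏc³/G) = 6.527 kg·m/s.
3.33 × 10⁻¹⁴ / 6.527 = 5.102 × 10⁻¹⁵

5.102 × 10⁻¹⁵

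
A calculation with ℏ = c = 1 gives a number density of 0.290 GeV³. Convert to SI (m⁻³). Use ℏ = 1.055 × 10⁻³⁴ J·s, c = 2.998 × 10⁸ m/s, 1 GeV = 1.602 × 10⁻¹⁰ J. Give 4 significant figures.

Number density is [L]⁻³ = [E]³/(ℏc)³.
1 GeV³ → 1/(ℏc)³ × (1 GeV in J)³ = 1.299 × 10⁴⁷ m⁻³.
Result: 0.290 × 1.299 × 10⁴⁷ = 3.768 × 10⁴⁶ m⁻³.

3.768 × 10⁴⁶ m⁻³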